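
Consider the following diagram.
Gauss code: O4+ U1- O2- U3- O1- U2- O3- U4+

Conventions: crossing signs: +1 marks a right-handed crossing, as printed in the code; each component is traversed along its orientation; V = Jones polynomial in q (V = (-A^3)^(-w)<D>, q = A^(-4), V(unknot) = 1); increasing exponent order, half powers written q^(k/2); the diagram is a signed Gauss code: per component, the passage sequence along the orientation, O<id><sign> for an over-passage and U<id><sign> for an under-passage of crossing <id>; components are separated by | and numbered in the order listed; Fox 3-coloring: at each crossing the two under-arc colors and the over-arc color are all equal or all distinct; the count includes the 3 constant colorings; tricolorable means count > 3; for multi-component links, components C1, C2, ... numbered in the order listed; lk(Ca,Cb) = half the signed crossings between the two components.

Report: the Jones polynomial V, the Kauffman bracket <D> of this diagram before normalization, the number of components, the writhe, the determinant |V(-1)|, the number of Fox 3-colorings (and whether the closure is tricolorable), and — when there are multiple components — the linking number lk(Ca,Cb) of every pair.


V(q) = -q^-4 + q^-3 + q^-1
bracket: A^-2 + A^6 - A^10, w = -2
1 component, writhe -2, over 4 crossings
det 3, colorings 9 of 3^4 — tricolorable
observation: w = -2 (over 4 crossings) is diagram-only; (-A^3)^(2) removes it from V


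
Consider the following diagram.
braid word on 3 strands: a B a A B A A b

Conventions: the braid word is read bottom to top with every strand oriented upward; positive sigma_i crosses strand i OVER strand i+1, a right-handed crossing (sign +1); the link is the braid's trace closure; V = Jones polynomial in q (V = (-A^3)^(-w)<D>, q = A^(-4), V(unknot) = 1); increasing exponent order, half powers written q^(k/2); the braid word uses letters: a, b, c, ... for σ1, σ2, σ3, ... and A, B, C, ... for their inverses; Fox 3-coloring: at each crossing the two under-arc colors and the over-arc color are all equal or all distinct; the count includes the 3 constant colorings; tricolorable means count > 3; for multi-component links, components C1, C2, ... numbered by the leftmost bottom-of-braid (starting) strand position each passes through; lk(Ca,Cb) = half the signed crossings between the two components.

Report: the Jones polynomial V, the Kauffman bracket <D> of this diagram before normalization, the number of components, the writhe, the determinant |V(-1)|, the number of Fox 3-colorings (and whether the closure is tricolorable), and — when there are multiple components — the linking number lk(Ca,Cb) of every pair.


V = -q^-4 + q^-3 + q^-1
<D> = A^-2 + A^6 - A^10 (w = -2)
1 component over 8 crossings, w = -2
9 Fox colorings among 3^8, |V(-1)| = 3: tricolorable
why: w = -2 shifts under R1 moves; the (-A^3)^(2) factor cancels that in V


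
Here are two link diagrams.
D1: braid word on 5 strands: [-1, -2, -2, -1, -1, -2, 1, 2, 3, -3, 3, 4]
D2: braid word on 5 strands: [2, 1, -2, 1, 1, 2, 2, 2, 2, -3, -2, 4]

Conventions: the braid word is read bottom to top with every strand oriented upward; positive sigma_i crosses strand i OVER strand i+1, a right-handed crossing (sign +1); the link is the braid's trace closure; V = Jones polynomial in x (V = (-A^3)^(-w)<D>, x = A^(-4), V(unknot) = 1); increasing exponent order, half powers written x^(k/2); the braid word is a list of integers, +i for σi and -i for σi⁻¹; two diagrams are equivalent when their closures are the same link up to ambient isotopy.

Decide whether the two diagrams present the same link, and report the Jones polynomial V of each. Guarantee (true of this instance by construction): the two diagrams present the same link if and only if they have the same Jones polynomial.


same link: no
V(D1) = -x^-6 + x^-5 - x^-4 + 2x^-3 - x^-2 + x^-1  [12 crossings, <D> = A^-2 - A^2 + 2A^6 - A^10 + A^14 - A^18, w = -2]
V(D2) = x^2 - x^3 + 3x^4 - 3x^5 + 3x^6 - 3x^7 + 2x^8 - x^9  [12 crossings, <D> = -A^-18 + 2A^-14 - 3A^-10 + 3A^-6 - 3A^-2 + 3A^2 - A^6 + A^10, w = +6]
insight: 2 values of V(x) split the 2 diagrams


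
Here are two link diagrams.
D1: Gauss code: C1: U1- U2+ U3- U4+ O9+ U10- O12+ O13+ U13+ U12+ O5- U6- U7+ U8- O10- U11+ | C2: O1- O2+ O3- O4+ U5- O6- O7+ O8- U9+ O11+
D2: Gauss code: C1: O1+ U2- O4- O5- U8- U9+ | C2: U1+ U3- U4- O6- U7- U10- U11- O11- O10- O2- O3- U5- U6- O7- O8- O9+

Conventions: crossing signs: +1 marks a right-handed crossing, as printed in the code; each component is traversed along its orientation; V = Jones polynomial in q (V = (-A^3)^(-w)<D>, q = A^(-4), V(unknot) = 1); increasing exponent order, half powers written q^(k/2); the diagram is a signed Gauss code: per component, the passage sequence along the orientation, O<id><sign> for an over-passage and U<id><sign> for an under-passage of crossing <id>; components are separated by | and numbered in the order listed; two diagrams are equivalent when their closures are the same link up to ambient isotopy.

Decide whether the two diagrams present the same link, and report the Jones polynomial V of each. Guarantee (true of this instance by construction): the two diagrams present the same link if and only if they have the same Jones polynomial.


same link: no
V(D1) = q^(-7/2) - 2q^(-5/2) + q^(-3/2) - 2q^(-1/2) + q^(1/2) - q^(3/2)  [13 crossings, <D> = A^-3 - A + 2A^5 - A^9 + 2A^13 - A^17, w = +1]
D2 (bracket A^-15 + 2A^-7 - A^-3 + A - A^5; 11 crossings at w = -7): V = q^(-13/2) - q^(-11/2) + q^(-9/2) - 2q^(-7/2) - q^(-3/2)
note: V(q) takes 2 values over 2 diagrams, fixing the grouping


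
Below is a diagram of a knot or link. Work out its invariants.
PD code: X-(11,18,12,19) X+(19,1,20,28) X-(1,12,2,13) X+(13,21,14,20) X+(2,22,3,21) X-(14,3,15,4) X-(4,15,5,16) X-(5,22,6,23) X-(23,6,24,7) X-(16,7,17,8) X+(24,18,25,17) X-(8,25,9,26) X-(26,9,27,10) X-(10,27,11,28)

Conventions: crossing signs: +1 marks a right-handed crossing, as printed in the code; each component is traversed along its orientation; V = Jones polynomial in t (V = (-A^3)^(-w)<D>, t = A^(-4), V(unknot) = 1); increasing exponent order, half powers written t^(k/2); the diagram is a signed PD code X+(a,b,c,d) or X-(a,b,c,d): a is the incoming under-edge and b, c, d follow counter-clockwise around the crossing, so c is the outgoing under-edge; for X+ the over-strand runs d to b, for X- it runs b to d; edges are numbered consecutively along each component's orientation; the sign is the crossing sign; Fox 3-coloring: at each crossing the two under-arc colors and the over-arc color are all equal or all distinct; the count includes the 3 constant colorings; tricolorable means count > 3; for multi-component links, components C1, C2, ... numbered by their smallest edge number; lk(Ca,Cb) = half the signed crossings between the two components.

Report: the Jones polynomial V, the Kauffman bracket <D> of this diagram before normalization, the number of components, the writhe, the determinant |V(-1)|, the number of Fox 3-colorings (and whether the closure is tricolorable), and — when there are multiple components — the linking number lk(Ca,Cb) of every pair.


V = -t^-11 + 2t^-10 - 5t^-9 + 8t^-8 - 10t^-7 + 11t^-6 - 10t^-5 + 9t^-4 - 5t^-3 + 3t^-2 - t^-1
<D> = -A^-14 + 3A^-10 - 5A^-6 + 9A^-2 - 10A^2 + 11A^6 - 10A^10 + 8A^14 - 5A^18 + 2A^22 - A^26 (w = -6)
1 component over 14 crossings, w = -6
3 Fox colorings among 3^14, |V(-1)| = 65: not tricolorable
why: det 65 = |V(-1)|; not divisible by 3, so not tricolorable


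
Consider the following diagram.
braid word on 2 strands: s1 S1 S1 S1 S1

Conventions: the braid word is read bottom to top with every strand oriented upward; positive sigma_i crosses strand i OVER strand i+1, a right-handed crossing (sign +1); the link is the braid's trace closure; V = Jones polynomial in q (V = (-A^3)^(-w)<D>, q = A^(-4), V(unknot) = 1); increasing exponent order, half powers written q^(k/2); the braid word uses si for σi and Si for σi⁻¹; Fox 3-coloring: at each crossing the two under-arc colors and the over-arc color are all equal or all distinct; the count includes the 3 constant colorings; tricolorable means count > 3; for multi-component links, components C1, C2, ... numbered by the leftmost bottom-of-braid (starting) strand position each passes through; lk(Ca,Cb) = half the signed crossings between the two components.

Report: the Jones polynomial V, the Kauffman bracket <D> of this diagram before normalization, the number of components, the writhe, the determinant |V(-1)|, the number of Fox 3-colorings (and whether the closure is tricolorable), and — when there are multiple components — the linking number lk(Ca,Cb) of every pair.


V = -q^-4 + q^-3 + q^-1
<D> = -A^-5 - A^3 + A^7 (w = -3)
1 component over 5 crossings, w = -3
9 Fox colorings among 3^5, |V(-1)| = 3: tricolorable
why: w = -3 (over 5 crossings) is diagram-only; (-A^3)^(3) removes it from V


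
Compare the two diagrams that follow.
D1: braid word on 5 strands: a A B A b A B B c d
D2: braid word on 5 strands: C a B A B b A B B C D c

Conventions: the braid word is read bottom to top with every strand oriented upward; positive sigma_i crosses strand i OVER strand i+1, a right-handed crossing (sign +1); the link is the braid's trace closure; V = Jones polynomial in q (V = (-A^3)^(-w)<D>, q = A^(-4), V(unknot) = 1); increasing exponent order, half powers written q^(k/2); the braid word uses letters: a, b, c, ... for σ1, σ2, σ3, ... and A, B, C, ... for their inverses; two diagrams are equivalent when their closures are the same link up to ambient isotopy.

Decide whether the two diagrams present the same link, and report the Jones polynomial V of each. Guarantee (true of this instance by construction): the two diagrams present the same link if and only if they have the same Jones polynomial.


same link: yes
V(D1) = -q^-6 + q^-5 - q^-4 + 2q^-3 - q^-2 + q^-1  [10 crossings, <D> = A^-2 - A^2 + 2A^6 - A^10 + A^14 - A^18, w = -2]
D2 (bracket A^-14 - A^-10 + 2A^-6 - A^-2 + A^2 - A^6; 12 crossings at w = -6): V = -q^-6 + q^-5 - q^-4 + 2q^-3 - q^-2 + q^-1
note: D2 (12 crossings) and D1 (10) are Markov-related braid presentations


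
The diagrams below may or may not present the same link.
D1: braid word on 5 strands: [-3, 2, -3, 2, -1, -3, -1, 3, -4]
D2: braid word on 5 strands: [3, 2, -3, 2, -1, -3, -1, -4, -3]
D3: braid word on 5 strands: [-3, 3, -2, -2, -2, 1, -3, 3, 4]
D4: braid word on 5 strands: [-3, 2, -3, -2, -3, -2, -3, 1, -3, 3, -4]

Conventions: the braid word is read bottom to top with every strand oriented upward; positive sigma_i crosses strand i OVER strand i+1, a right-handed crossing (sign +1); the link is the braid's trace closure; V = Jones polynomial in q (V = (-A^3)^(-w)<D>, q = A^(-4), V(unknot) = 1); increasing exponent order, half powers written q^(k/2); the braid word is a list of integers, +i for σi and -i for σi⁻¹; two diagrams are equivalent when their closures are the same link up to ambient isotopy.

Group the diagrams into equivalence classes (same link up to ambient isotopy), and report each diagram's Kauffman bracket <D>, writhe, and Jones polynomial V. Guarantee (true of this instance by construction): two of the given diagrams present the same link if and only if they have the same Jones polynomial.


grouping into links: {D1, D2} | {D3} | {D4}
V(D1) = -q^(-9/2) + q^(-7/2) - 2q^(-5/2) + 2q^(-3/2) - 2q^(-1/2) + q^(1/2) - q^(3/2)  (w -3, c 9, <D> = A^-15 - A^-11 + 2A^-7 - 2A^-3 + 2A - A^5 + A^9)
V(D2) = -q^(-9/2) + q^(-7/2) - 2q^(-5/2) + 2q^(-3/2) - 2q^(-1/2) + q^(1/2) - q^(3/2)  [9 crossings, <D> = A^-15 - A^-11 + 2A^-7 - 2A^-3 + 2A - A^5 + A^9, w = -3]
V(D3) = q^(-9/2) - q^(-5/2) - q^(-3/2) - q^(-1/2)  (w -1, c 9, <D> = A^-1 + A^3 + A^7 - A^15)
V(D4) = q^(-13/2) - q^(-11/2) + q^(-9/2) - 2q^(-7/2) - q^(-3/2)  (w -5, c 11, <D> = A^-9 + 2A^-1 - A^3 + A^7 - A^11)
why: V(q) takes 3 values over 4 diagrams, fixing the grouping


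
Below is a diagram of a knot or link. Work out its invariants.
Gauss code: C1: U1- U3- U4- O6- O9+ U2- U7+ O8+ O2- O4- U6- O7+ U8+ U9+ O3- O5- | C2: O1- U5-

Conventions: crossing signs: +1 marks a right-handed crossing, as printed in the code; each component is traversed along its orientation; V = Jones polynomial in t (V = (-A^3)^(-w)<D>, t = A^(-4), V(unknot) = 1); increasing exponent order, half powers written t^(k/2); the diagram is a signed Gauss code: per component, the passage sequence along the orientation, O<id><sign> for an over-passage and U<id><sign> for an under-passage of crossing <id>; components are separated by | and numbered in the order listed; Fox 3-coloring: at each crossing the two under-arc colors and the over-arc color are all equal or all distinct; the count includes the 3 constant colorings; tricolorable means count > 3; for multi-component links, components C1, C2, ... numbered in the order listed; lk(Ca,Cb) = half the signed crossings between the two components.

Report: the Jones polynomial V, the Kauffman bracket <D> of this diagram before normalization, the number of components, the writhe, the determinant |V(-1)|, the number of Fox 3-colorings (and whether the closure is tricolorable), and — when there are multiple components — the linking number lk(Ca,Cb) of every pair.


Jones polynomial: V(t) = -t^(-9/2) + t^(-7/2) - 2t^(-5/2) + 2t^(-3/2) - 2t^(-1/2) + t^(1/2) - t^(3/2)
<D> = A^-15 - A^-11 + 2A^-7 - 2A^-3 + 2A - A^5 + A^9; writhe -3
components 2, writhe -3 (9 crossings)
linking number lk(C1,C2) = -1
3-colorings: 3 of 3^9, det 10 — not tricolorable
note: the span of V is 6, within the link bound 9 + 2 - 1


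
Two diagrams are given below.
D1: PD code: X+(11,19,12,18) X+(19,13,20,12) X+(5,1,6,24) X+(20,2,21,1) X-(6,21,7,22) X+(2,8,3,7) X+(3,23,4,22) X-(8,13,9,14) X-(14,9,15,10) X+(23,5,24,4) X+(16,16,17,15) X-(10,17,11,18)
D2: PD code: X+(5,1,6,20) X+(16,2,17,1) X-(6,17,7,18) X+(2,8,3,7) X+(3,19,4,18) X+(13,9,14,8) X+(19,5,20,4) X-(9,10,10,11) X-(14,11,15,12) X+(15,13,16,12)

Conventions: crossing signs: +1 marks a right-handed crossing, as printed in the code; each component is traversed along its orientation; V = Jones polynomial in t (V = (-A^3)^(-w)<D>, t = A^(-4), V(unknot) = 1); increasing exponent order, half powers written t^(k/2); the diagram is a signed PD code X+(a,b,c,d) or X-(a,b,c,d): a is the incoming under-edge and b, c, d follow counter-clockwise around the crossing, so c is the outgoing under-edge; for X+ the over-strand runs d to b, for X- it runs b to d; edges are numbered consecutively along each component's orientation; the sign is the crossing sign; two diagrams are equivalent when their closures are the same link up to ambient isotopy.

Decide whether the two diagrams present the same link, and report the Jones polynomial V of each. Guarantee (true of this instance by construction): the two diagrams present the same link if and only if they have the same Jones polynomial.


equivalent: yes
D1 (bracket -A^-12 + A^-8 - A^-4 + 2 - A^4 + A^8; 12 crossings at w = +4): V = t - t^2 + 2t^3 - t^4 + t^5 - t^6
V(D2) = t - t^2 + 2t^3 - t^4 + t^5 - t^6  [10 crossings, <D> = -A^-12 + A^-8 - A^-4 + 2 - A^4 + A^8, w = +4]
observation: from 12 to 10 crossings by R-moves: one link, two diagrams


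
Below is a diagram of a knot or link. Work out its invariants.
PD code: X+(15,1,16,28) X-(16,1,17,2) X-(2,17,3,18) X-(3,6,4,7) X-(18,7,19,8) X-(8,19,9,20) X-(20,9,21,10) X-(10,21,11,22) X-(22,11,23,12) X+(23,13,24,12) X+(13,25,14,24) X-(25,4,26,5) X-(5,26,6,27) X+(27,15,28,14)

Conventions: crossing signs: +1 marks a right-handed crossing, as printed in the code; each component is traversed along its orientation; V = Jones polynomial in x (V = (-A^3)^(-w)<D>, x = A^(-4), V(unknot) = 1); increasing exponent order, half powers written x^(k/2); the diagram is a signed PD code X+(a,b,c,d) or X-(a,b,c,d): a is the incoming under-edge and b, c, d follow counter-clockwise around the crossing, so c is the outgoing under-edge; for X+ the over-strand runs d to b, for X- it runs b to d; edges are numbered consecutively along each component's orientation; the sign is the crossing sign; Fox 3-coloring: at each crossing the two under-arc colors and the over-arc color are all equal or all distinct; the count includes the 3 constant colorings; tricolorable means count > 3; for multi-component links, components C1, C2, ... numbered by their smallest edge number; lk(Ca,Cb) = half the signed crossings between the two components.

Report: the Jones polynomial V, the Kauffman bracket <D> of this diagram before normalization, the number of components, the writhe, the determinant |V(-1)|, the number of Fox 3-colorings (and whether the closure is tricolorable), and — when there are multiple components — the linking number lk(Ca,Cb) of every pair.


Jones polynomial: V(x) = x^-8 - 2x^-7 + x^-6 - 2x^-5 + 2x^-4 + x^-2
<D> = A^-10 + 2A^-2 - 2A^2 + A^6 - 2A^10 + A^14; writhe -6
components 1, writhe -6 (14 crossings)
3-colorings: 27 of 3^14, det 9 — tricolorable
note: w = -6 (over 14 crossings) is diagram-only; (-A^3)^(6) removes it from V


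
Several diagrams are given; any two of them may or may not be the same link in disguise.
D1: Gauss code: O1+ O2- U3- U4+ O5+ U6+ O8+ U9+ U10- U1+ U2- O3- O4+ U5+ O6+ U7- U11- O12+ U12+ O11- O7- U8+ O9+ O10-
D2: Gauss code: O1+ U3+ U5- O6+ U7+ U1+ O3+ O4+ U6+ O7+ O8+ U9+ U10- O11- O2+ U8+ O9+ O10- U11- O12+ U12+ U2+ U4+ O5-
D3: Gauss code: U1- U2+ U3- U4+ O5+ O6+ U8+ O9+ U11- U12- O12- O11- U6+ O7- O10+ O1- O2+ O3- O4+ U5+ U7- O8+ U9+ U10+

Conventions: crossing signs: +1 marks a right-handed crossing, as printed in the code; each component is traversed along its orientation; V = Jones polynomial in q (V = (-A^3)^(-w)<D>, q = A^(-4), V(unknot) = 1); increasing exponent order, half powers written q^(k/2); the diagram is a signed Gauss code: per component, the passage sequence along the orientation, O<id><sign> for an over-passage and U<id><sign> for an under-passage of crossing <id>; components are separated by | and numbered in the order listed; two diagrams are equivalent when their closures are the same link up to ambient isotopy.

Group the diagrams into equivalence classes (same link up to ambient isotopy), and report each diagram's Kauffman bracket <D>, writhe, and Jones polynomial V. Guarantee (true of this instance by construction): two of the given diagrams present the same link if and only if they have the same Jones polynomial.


classes: {D1} | {D2, D3}
V(D1) = q + q^3 - q^4  [12 crossings, <D> = -A^-10 + A^-6 + A^2, w = +2]
V(D2) = q - q^2 + 2q^3 - q^4 + q^5 - q^6  [12 crossings, <D> = -A^-6 + A^-2 - A^2 + 2A^6 - A^10 + A^14, w = +6]
V(D3) = q - q^2 + 2q^3 - q^4 + q^5 - q^6  [12 crossings, <D> = -A^-18 + A^-14 - A^-10 + 2A^-6 - A^-2 + A^2, w = +2]
note: 2 classes among 3 diagrams; unequal V(q) rules out equality


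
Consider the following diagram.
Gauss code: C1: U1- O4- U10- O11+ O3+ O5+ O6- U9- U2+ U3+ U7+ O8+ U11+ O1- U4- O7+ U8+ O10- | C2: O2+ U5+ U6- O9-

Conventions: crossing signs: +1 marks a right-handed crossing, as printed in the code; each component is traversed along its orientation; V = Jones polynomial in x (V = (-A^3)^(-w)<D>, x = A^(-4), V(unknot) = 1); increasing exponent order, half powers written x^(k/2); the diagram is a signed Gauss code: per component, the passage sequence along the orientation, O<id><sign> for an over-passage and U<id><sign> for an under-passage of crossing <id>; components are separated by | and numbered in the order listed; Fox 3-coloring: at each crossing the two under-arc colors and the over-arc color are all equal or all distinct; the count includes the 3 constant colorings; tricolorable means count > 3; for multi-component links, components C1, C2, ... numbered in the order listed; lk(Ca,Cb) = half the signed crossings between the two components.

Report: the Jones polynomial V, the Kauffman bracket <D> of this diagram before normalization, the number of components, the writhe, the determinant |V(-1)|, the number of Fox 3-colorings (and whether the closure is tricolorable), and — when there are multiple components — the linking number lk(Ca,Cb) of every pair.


V(x) = x^(-7/2) - x^(-5/2) - x^(-1/2) - x^(1/2) - x^(5/2) + x^(7/2)
bracket: -A^-11 + A^-7 + A + A^5 + A^13 - A^17, w = +1
2 components, writhe +1, over 11 crossings
lk(C1,C2) = 0
det 0, colorings 9 of 3^11 — tricolorable
observation: summing lk over 1 pair gives 0


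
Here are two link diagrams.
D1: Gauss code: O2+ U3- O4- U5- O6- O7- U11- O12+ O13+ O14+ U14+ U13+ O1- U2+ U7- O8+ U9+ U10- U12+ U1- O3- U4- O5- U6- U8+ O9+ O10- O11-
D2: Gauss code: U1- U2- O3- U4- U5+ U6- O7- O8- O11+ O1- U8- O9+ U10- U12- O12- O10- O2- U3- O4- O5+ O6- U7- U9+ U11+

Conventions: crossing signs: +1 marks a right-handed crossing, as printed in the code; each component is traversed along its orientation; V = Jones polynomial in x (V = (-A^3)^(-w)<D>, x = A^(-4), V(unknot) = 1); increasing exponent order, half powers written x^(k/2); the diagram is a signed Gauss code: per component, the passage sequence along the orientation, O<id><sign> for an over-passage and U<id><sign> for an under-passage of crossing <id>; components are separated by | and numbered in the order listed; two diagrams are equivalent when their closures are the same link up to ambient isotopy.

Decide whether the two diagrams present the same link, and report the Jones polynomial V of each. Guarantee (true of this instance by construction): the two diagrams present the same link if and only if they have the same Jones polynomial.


equivalent: yes
V(D1) = -x^-4 + x^-3 + x^-1  (w -2, c 14, <D> = A^-2 + A^6 - A^10)
D2 (bracket A^-14 + A^-6 - A^-2; 12 crossings at w = -6): V = -x^-4 + x^-3 + x^-1
why: from 14 to 12 crossings by R-moves: one link, two diagrams


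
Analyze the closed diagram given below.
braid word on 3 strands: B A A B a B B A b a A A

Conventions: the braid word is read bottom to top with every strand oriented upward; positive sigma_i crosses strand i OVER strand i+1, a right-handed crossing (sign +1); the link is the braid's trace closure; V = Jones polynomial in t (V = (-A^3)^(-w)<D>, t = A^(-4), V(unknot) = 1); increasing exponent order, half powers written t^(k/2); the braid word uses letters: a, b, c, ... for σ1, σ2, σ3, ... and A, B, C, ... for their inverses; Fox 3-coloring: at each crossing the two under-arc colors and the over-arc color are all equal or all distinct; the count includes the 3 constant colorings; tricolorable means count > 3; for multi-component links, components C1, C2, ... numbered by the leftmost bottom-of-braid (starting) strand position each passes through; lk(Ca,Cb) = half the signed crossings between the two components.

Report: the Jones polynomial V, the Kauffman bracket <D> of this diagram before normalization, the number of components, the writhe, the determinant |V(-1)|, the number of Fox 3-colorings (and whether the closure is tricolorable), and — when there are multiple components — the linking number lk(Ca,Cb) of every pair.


V = t^-8 - 2t^-7 + t^-6 - 2t^-5 + 2t^-4 + t^-2
<D> = A^-10 + 2A^-2 - 2A^2 + A^6 - 2A^10 + A^14 (w = -6)
1 component over 12 crossings, w = -6
27 Fox colorings among 3^12, |V(-1)| = 9: tricolorable
why: w = -6 shifts under R1 moves; the (-A^3)^(6) factor cancels that in V


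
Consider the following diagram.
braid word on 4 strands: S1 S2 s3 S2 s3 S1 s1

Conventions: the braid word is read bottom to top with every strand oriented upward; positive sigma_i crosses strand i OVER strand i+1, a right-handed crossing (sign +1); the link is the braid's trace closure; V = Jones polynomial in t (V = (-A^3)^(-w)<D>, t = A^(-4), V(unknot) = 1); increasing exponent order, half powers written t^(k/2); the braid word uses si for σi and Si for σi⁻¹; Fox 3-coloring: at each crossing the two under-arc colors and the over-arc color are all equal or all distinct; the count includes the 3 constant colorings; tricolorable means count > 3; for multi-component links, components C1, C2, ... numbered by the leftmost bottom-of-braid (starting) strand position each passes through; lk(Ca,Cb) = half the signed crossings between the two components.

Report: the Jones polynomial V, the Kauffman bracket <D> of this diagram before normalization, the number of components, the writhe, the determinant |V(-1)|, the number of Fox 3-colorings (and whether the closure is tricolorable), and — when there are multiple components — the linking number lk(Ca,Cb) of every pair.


Jones polynomial: V(t) = t^-2 - t^-1 + 1 - t + t^2
<D> = -A^-11 + A^-7 - A^-3 + A - A^5; writhe -1
components 1, writhe -1 (7 crossings)
3-colorings: 3 of 3^7, det 5 — not tricolorable
note: |V(-1)| = 5: so not tricolorable, since 3 does not divide 5


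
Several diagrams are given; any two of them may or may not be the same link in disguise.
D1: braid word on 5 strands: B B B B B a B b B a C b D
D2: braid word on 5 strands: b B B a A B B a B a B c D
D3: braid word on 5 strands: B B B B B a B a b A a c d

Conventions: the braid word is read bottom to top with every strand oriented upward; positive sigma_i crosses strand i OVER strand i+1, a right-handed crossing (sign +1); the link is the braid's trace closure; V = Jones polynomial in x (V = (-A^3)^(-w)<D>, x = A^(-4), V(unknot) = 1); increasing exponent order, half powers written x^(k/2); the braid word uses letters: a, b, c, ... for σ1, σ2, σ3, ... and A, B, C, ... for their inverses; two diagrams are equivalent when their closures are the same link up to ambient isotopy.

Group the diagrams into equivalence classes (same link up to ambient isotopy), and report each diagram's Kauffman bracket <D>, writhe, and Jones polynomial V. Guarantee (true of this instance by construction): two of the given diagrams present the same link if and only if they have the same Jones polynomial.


grouping into links: {D1, D2, D3}
V(D1) = x^(-13/2) - 2x^(-11/2) + 2x^(-9/2) - 3x^(-7/2) + 2x^(-5/2) - 2x^(-3/2) + x^(-1/2) - x^(1/2)  (w -5, c 13, <D> = A^-17 - A^-13 + 2A^-9 - 2A^-5 + 3A^-1 - 2A^3 + 2A^7 - A^11)
V(D2) = x^(-13/2) - 2x^(-11/2) + 2x^(-9/2) - 3x^(-7/2) + 2x^(-5/2) - 2x^(-3/2) + x^(-1/2) - x^(1/2)  (w -3, c 13, <D> = A^-11 - A^-7 + 2A^-3 - 2A + 3A^5 - 2A^9 + 2A^13 - A^17)
D3 (bracket A^-5 - A^-1 + 2A^3 - 2A^7 + 3A^11 - 2A^15 + 2A^19 - A^23; 13 crossings at w = -1): V = x^(-13/2) - 2x^(-11/2) + 2x^(-9/2) - 3x^(-7/2) + 2x^(-5/2) - 2x^(-3/2) + x^(-1/2) - x^(1/2)
why: all 3 diagrams share one V(x), hence one class


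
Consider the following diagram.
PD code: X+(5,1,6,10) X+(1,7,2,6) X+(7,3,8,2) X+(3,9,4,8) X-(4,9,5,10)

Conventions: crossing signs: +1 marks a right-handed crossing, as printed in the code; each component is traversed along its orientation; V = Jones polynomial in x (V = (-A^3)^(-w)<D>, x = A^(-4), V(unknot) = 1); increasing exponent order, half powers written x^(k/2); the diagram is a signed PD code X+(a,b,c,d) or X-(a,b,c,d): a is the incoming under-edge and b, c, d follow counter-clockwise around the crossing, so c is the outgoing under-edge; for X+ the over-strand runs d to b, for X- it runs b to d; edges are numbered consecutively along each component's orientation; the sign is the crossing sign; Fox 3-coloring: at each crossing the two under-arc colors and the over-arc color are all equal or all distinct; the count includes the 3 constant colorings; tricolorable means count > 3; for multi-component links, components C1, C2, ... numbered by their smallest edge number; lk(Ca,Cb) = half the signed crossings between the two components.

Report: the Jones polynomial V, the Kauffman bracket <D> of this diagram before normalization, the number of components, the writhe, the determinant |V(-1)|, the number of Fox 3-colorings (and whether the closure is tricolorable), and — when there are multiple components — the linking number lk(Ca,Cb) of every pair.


V(x) = x + x^3 - x^4
bracket: A^-7 - A^-3 - A^5, w = +3
1 component, writhe +3, over 5 crossings
det 3, colorings 9 of 3^5 — tricolorable
observation: det 3 = |V(-1)|; divisible by 3, so tricolorable


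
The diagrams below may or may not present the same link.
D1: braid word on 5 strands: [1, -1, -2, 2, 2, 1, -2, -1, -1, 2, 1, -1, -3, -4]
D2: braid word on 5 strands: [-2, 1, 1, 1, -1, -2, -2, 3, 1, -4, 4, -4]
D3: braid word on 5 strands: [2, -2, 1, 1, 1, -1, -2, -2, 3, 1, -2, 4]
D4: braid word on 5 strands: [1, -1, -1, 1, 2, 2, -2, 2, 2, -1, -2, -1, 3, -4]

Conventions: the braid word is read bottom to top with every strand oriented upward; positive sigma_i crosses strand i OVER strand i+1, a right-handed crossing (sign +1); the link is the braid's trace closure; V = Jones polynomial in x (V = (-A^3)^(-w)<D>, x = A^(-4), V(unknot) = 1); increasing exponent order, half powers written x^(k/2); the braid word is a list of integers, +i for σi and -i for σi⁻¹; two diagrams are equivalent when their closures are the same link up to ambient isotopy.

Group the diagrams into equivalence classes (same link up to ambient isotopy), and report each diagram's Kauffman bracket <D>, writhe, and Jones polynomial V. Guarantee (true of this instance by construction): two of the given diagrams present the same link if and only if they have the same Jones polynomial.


grouping into links: {D1} | {D2, D3} | {D4}
V(D1) = x^-2 - x^-1 + 1 - x + x^2  (w -2, c 14, <D> = A^-14 - A^-10 + A^-6 - A^-2 + A^2)
D2 (bracket -A^-12 + 2A^-8 - 2A^-4 + 3 - 2A^4 + 2A^8 - A^12; 12 crossings at w = 0): V = -x^-3 + 2x^-2 - 2x^-1 + 3 - 2x + 2x^2 - x^3
V(D3) = -x^-3 + 2x^-2 - 2x^-1 + 3 - 2x + 2x^2 - x^3  [12 crossings, <D> = -A^-6 + 2A^-2 - 2A^2 + 3A^6 - 2A^10 + 2A^14 - A^18, w = +2]
D4 (bracket 1; 14 crossings at w = 0): V = 1
key observation: 3 values of V(x) split the 4 diagrams


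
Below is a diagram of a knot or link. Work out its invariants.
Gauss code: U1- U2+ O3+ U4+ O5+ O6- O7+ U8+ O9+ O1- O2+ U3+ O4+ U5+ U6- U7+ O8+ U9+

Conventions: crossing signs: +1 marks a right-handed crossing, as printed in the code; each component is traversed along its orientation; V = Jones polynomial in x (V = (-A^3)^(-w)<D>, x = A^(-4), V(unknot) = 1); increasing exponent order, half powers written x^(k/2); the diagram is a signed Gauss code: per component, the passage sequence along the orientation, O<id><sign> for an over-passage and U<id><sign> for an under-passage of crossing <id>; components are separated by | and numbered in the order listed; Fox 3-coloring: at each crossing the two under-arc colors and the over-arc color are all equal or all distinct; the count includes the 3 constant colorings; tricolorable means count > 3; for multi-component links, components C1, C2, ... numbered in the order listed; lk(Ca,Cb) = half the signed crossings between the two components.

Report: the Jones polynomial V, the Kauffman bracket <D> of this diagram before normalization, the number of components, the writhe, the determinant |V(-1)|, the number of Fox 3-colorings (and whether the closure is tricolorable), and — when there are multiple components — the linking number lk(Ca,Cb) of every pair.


V = x^2 + x^4 - x^5 + x^6 - x^7
<D> = A^-13 - A^-9 + A^-5 - A^-1 - A^7 (w = +5)
1 component over 9 crossings, w = +5
3 Fox colorings among 3^9, |V(-1)| = 5: not tricolorable
why: w = +5 shifts under R1 moves; the (-A^3)^(-5) factor cancels that in V


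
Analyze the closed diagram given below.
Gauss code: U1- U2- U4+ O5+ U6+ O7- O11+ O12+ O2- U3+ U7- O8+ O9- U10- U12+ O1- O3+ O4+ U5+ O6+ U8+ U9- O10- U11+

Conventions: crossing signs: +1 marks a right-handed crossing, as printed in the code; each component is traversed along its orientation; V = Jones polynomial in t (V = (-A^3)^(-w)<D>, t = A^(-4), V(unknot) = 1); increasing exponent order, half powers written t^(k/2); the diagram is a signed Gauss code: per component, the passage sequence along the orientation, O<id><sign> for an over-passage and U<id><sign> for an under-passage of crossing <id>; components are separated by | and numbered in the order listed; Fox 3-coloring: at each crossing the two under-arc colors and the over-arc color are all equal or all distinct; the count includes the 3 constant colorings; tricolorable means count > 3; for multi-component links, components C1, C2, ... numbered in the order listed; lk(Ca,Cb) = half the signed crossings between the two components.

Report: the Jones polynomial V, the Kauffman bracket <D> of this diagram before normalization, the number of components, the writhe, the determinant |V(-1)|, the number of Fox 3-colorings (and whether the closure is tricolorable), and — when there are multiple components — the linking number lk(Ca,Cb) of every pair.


V = t^-1 - 1 + 2t - 2t^2 + 2t^3 - 2t^4 + t^5
<D> = A^-14 - 2A^-10 + 2A^-6 - 2A^-2 + 2A^2 - A^6 + A^10 (w = +2)
1 component over 12 crossings, w = +2
3 Fox colorings among 3^12, |V(-1)| = 11: not tricolorable
why: w = +2 (over 12 crossings) is diagram-only; (-A^3)^(-2) removes it from V


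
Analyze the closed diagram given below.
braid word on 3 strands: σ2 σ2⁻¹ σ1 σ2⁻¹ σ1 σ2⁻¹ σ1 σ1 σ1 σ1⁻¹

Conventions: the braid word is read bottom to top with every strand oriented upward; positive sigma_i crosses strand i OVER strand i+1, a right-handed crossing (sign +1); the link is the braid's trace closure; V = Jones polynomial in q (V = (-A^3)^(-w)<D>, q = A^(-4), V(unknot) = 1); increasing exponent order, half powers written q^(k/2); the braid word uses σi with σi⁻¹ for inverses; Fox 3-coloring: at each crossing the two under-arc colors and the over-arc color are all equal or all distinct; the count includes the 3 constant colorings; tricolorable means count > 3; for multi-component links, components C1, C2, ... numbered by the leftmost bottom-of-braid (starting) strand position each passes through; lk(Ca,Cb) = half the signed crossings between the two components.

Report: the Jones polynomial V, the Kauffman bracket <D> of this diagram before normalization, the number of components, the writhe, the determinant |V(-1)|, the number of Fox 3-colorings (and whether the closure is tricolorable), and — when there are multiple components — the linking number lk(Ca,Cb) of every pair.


V(q) = q^-1 - 1 + 2q - 2q^2 + 2q^3 - 2q^4 + q^5
bracket: A^-14 - 2A^-10 + 2A^-6 - 2A^-2 + 2A^2 - A^6 + A^10, w = +2
1 component, writhe +2, over 10 crossings
det 11, colorings 3 of 3^10 — not tricolorable
observation: det 11 = |V(-1)|; not divisible by 3, so not tricolorable


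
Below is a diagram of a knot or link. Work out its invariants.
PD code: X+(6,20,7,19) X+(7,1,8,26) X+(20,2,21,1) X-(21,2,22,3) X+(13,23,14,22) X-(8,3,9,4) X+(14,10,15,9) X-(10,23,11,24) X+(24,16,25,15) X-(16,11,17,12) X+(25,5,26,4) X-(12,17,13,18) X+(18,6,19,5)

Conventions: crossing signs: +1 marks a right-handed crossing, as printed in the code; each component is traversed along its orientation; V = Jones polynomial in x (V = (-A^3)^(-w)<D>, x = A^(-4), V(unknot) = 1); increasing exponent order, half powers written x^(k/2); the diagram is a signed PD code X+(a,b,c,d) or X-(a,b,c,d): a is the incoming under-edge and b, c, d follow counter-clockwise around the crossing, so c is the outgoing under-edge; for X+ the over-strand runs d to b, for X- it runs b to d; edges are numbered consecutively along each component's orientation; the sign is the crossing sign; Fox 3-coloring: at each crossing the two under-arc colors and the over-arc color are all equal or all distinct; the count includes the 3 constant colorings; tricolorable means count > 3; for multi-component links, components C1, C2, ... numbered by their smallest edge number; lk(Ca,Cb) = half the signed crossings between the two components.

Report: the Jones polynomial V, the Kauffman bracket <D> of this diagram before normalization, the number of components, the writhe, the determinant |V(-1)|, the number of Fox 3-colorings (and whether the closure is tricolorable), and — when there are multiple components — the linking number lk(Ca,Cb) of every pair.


Jones polynomial: V(x) = 1
<D> = -A^9; writhe +3
components 1, writhe +3 (13 crossings)
3-colorings: 3 of 3^13, det 1 — not tricolorable
note: w = +3 (over 13 crossings) is diagram-only; (-A^3)^(-3) removes it from V


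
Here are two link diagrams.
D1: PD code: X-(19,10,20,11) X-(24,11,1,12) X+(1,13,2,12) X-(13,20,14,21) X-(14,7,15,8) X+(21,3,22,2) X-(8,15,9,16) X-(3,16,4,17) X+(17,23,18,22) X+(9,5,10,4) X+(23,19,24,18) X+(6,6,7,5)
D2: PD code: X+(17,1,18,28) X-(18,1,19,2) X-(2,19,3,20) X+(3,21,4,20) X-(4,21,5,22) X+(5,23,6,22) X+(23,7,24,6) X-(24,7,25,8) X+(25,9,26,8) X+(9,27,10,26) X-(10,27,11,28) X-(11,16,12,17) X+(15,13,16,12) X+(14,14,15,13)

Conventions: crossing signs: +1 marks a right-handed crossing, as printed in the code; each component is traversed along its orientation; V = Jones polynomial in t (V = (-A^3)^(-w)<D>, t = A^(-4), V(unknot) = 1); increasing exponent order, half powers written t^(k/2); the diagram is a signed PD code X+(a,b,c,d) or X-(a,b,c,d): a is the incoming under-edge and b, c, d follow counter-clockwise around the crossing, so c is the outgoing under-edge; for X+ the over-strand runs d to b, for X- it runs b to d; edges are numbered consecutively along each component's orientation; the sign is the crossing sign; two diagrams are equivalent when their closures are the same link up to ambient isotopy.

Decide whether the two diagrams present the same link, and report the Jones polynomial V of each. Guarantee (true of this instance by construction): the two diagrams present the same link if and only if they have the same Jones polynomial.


same link: no
V(D1) = -t^-5 + 2t^-4 - 3t^-3 + 4t^-2 - 4t^-1 + 5 - 3t + 2t^2 - t^3  [12 crossings, <D> = -A^-12 + 2A^-8 - 3A^-4 + 5 - 4A^4 + 4A^8 - 3A^12 + 2A^16 - A^20, w = 0]
V(D2) = 1  (w +2, c 14, <D> = A^6)
note: V(t) takes 2 values over 2 diagrams, fixing the grouping


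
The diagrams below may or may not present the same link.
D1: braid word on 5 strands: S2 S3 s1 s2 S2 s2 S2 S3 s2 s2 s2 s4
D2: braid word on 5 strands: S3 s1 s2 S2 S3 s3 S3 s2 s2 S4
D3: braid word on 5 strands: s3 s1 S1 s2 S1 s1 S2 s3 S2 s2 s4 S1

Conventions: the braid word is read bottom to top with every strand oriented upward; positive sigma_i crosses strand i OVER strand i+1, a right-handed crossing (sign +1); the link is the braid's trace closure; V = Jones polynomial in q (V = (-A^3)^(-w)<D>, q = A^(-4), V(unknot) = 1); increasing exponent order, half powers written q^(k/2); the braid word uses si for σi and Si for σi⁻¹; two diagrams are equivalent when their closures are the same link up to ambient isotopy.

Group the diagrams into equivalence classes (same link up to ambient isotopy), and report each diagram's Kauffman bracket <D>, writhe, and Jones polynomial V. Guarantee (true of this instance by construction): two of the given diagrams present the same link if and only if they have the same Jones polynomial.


grouping into links: {D1, D2} | {D3}
V(D1) = q^-2 + 2 + q^2  (w +2, c 12, <D> = A^-2 + 2A^6 + A^14)
V(D2) = q^-2 + 2 + q^2  (w 0, c 10, <D> = A^-8 + 2 + A^8)
V(D3) = 1 + q + q^2 + q^3  (w +2, c 12, <D> = A^-6 + A^-2 + A^2 + A^6)
key observation: comparing 3 Jones polynomials yields 2 groups


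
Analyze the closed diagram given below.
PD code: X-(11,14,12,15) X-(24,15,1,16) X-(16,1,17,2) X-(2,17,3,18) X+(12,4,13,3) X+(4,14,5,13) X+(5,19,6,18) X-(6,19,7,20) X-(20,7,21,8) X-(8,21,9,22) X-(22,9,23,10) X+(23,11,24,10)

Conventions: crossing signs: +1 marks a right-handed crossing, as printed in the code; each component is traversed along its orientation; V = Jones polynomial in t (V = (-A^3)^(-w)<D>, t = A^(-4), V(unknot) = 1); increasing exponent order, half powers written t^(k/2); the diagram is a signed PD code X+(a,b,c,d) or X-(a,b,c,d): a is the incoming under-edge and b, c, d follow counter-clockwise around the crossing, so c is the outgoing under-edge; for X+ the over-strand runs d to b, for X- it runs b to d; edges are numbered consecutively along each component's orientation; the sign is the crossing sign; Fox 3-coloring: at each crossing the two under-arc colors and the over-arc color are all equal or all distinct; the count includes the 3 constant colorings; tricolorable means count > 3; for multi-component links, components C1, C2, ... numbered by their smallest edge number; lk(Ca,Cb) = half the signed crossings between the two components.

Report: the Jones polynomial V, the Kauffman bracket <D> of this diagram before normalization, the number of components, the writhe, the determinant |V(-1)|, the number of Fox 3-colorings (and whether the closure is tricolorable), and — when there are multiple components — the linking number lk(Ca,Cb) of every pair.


V(t) = -t^-6 + t^-5 - t^-4 + 2t^-3 - t^-2 + t^-1
bracket: A^-8 - A^-4 + 2 - A^4 + A^8 - A^12, w = -4
1 component, writhe -4, over 12 crossings
det 7, colorings 3 of 3^12 — not tricolorable
observation: |V(-1)| = 7: so not tricolorable, since 3 does not divide 7
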